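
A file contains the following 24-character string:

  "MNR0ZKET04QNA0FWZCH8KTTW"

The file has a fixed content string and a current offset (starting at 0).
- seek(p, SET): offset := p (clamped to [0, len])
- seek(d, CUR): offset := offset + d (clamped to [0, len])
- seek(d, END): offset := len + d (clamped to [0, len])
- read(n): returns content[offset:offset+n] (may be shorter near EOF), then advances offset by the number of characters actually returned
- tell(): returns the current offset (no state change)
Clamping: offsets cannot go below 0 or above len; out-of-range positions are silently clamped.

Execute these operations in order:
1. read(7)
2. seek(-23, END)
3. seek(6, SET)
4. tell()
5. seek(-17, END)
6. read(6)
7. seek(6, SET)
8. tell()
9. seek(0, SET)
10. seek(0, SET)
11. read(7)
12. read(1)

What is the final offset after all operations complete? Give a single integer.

Answer: 8

Derivation:
After 1 (read(7)): returned 'MNR0ZKE', offset=7
After 2 (seek(-23, END)): offset=1
After 3 (seek(6, SET)): offset=6
After 4 (tell()): offset=6
After 5 (seek(-17, END)): offset=7
After 6 (read(6)): returned 'T04QNA', offset=13
After 7 (seek(6, SET)): offset=6
After 8 (tell()): offset=6
After 9 (seek(0, SET)): offset=0
After 10 (seek(0, SET)): offset=0
After 11 (read(7)): returned 'MNR0ZKE', offset=7
After 12 (read(1)): returned 'T', offset=8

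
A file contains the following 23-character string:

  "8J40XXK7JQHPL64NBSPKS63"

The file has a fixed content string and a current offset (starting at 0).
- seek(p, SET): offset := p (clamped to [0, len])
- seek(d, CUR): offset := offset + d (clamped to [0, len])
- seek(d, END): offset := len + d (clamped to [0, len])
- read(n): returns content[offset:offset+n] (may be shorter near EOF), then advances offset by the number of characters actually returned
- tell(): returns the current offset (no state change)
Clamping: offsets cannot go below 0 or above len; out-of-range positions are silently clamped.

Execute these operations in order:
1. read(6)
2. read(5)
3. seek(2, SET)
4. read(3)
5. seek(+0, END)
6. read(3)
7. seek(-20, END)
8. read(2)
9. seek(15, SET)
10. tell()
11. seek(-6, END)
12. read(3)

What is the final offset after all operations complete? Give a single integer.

Answer: 20

Derivation:
After 1 (read(6)): returned '8J40XX', offset=6
After 2 (read(5)): returned 'K7JQH', offset=11
After 3 (seek(2, SET)): offset=2
After 4 (read(3)): returned '40X', offset=5
After 5 (seek(+0, END)): offset=23
After 6 (read(3)): returned '', offset=23
After 7 (seek(-20, END)): offset=3
After 8 (read(2)): returned '0X', offset=5
After 9 (seek(15, SET)): offset=15
After 10 (tell()): offset=15
After 11 (seek(-6, END)): offset=17
After 12 (read(3)): returned 'SPK', offset=20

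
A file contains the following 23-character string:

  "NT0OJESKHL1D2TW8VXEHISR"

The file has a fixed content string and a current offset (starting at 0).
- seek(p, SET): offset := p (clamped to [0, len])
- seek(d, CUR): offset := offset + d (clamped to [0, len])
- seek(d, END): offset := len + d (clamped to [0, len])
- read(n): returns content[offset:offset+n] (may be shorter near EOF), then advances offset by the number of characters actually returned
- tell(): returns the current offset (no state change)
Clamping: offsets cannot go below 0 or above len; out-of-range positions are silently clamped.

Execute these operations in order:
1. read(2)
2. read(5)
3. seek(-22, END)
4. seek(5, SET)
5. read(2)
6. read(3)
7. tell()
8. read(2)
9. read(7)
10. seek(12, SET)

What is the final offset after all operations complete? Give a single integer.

After 1 (read(2)): returned 'NT', offset=2
After 2 (read(5)): returned '0OJES', offset=7
After 3 (seek(-22, END)): offset=1
After 4 (seek(5, SET)): offset=5
After 5 (read(2)): returned 'ES', offset=7
After 6 (read(3)): returned 'KHL', offset=10
After 7 (tell()): offset=10
After 8 (read(2)): returned '1D', offset=12
After 9 (read(7)): returned '2TW8VXE', offset=19
After 10 (seek(12, SET)): offset=12

Answer: 12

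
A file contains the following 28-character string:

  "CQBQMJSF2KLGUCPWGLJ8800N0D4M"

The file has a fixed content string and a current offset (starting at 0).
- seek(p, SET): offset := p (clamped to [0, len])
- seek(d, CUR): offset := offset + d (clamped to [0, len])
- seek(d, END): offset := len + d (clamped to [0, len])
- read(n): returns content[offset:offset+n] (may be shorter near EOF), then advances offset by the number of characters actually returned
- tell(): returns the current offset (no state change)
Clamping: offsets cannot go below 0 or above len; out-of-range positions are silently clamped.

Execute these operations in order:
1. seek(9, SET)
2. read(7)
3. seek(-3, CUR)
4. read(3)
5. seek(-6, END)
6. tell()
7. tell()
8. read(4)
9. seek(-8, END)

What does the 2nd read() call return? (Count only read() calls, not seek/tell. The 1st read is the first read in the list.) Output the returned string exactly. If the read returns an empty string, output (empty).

Answer: CPW

Derivation:
After 1 (seek(9, SET)): offset=9
After 2 (read(7)): returned 'KLGUCPW', offset=16
After 3 (seek(-3, CUR)): offset=13
After 4 (read(3)): returned 'CPW', offset=16
After 5 (seek(-6, END)): offset=22
After 6 (tell()): offset=22
After 7 (tell()): offset=22
After 8 (read(4)): returned '0N0D', offset=26
After 9 (seek(-8, END)): offset=20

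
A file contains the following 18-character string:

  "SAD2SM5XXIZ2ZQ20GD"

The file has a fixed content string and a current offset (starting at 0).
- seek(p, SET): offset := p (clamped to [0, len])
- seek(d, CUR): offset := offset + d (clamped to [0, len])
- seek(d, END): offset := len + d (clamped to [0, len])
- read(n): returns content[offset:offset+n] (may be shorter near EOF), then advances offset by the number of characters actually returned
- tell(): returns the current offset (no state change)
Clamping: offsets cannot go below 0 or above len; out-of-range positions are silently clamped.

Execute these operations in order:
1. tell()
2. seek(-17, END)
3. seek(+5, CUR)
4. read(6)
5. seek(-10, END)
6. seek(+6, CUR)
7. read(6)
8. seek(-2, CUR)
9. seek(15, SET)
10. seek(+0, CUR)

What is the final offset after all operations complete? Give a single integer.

After 1 (tell()): offset=0
After 2 (seek(-17, END)): offset=1
After 3 (seek(+5, CUR)): offset=6
After 4 (read(6)): returned '5XXIZ2', offset=12
After 5 (seek(-10, END)): offset=8
After 6 (seek(+6, CUR)): offset=14
After 7 (read(6)): returned '20GD', offset=18
After 8 (seek(-2, CUR)): offset=16
After 9 (seek(15, SET)): offset=15
After 10 (seek(+0, CUR)): offset=15

Answer: 15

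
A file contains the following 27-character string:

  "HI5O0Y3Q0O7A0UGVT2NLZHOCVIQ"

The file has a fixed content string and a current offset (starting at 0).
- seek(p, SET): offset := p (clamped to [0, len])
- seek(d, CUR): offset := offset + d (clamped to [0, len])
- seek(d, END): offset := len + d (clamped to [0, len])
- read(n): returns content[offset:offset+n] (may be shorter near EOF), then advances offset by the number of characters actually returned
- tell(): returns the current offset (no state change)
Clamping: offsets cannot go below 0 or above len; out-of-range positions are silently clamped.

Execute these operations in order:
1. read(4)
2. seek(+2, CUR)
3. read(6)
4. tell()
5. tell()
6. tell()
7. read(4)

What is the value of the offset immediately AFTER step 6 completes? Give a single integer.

After 1 (read(4)): returned 'HI5O', offset=4
After 2 (seek(+2, CUR)): offset=6
After 3 (read(6)): returned '3Q0O7A', offset=12
After 4 (tell()): offset=12
After 5 (tell()): offset=12
After 6 (tell()): offset=12

Answer: 12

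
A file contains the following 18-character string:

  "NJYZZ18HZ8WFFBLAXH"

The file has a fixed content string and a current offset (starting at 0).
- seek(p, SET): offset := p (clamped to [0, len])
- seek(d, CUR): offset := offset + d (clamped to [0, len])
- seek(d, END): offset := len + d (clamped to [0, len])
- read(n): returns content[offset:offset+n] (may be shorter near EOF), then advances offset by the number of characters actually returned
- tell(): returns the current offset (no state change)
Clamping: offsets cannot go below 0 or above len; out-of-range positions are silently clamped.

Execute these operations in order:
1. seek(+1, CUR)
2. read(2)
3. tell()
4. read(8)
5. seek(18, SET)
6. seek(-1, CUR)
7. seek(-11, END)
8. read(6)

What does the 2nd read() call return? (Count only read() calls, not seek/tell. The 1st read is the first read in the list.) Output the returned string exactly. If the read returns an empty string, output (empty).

After 1 (seek(+1, CUR)): offset=1
After 2 (read(2)): returned 'JY', offset=3
After 3 (tell()): offset=3
After 4 (read(8)): returned 'ZZ18HZ8W', offset=11
After 5 (seek(18, SET)): offset=18
After 6 (seek(-1, CUR)): offset=17
After 7 (seek(-11, END)): offset=7
After 8 (read(6)): returned 'HZ8WFF', offset=13

Answer: ZZ18HZ8W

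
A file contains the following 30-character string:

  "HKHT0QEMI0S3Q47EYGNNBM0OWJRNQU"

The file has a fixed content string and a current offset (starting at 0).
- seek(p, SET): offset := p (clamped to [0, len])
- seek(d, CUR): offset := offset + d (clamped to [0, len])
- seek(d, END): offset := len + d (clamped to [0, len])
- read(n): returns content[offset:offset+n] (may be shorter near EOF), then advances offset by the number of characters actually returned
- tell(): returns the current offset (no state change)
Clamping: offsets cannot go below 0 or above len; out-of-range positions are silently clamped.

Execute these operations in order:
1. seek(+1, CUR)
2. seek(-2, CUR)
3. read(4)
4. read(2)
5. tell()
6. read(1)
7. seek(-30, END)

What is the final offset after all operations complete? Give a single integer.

Answer: 0

Derivation:
After 1 (seek(+1, CUR)): offset=1
After 2 (seek(-2, CUR)): offset=0
After 3 (read(4)): returned 'HKHT', offset=4
After 4 (read(2)): returned '0Q', offset=6
After 5 (tell()): offset=6
After 6 (read(1)): returned 'E', offset=7
After 7 (seek(-30, END)): offset=0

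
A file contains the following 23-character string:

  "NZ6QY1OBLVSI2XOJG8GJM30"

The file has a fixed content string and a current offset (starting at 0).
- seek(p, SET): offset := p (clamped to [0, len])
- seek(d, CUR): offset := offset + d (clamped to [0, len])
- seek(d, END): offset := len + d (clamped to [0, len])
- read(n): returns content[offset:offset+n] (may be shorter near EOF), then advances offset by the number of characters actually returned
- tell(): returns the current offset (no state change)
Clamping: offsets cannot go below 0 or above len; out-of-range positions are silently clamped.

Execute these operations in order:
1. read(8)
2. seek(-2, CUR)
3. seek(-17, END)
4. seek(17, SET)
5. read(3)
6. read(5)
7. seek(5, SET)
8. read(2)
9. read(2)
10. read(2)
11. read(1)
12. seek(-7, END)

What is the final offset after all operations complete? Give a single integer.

Answer: 16

Derivation:
After 1 (read(8)): returned 'NZ6QY1OB', offset=8
After 2 (seek(-2, CUR)): offset=6
After 3 (seek(-17, END)): offset=6
After 4 (seek(17, SET)): offset=17
After 5 (read(3)): returned '8GJ', offset=20
After 6 (read(5)): returned 'M30', offset=23
After 7 (seek(5, SET)): offset=5
After 8 (read(2)): returned '1O', offset=7
After 9 (read(2)): returned 'BL', offset=9
After 10 (read(2)): returned 'VS', offset=11
After 11 (read(1)): returned 'I', offset=12
After 12 (seek(-7, END)): offset=16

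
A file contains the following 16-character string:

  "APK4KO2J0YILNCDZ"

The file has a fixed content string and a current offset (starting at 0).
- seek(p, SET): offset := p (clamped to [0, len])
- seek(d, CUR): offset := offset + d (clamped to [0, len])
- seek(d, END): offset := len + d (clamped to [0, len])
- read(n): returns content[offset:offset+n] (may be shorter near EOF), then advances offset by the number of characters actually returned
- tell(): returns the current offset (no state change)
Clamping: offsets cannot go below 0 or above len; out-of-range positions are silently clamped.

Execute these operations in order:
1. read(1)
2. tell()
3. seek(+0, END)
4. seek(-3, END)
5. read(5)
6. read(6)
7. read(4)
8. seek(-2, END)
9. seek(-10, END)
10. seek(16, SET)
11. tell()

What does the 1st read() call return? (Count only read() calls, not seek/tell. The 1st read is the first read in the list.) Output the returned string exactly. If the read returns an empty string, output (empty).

After 1 (read(1)): returned 'A', offset=1
After 2 (tell()): offset=1
After 3 (seek(+0, END)): offset=16
After 4 (seek(-3, END)): offset=13
After 5 (read(5)): returned 'CDZ', offset=16
After 6 (read(6)): returned '', offset=16
After 7 (read(4)): returned '', offset=16
After 8 (seek(-2, END)): offset=14
After 9 (seek(-10, END)): offset=6
After 10 (seek(16, SET)): offset=16
After 11 (tell()): offset=16

Answer: A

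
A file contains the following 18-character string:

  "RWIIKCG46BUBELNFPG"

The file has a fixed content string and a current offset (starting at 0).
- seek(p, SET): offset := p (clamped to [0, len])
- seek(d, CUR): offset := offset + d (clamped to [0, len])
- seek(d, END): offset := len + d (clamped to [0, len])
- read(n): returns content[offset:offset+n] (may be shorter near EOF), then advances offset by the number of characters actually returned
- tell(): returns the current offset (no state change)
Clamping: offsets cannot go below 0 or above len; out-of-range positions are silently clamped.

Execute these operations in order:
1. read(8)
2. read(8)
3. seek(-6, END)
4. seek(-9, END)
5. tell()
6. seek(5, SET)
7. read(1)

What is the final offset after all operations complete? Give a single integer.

After 1 (read(8)): returned 'RWIIKCG4', offset=8
After 2 (read(8)): returned '6BUBELNF', offset=16
After 3 (seek(-6, END)): offset=12
After 4 (seek(-9, END)): offset=9
After 5 (tell()): offset=9
After 6 (seek(5, SET)): offset=5
After 7 (read(1)): returned 'C', offset=6

Answer: 6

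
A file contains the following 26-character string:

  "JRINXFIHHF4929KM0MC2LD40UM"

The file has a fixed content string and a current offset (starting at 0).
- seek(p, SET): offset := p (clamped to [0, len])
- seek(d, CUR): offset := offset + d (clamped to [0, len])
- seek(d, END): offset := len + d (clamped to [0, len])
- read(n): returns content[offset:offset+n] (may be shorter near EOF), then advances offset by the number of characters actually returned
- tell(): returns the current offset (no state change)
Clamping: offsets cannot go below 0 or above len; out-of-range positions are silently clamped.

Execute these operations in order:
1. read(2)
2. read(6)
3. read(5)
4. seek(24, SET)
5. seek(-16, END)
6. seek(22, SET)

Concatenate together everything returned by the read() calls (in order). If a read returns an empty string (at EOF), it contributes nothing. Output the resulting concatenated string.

After 1 (read(2)): returned 'JR', offset=2
After 2 (read(6)): returned 'INXFIH', offset=8
After 3 (read(5)): returned 'HF492', offset=13
After 4 (seek(24, SET)): offset=24
After 5 (seek(-16, END)): offset=10
After 6 (seek(22, SET)): offset=22

Answer: JRINXFIHHF492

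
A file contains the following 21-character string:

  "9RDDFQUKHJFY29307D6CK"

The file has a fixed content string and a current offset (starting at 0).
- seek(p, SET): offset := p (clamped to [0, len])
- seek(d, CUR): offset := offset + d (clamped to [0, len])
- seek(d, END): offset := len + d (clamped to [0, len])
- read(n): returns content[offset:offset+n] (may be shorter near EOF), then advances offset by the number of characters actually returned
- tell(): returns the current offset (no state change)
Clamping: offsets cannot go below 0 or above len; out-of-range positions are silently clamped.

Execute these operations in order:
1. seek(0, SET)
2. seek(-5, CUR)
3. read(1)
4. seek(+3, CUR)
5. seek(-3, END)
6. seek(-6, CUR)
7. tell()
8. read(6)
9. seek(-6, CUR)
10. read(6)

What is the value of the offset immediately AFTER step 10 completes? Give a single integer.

After 1 (seek(0, SET)): offset=0
After 2 (seek(-5, CUR)): offset=0
After 3 (read(1)): returned '9', offset=1
After 4 (seek(+3, CUR)): offset=4
After 5 (seek(-3, END)): offset=18
After 6 (seek(-6, CUR)): offset=12
After 7 (tell()): offset=12
After 8 (read(6)): returned '29307D', offset=18
After 9 (seek(-6, CUR)): offset=12
After 10 (read(6)): returned '29307D', offset=18

Answer: 18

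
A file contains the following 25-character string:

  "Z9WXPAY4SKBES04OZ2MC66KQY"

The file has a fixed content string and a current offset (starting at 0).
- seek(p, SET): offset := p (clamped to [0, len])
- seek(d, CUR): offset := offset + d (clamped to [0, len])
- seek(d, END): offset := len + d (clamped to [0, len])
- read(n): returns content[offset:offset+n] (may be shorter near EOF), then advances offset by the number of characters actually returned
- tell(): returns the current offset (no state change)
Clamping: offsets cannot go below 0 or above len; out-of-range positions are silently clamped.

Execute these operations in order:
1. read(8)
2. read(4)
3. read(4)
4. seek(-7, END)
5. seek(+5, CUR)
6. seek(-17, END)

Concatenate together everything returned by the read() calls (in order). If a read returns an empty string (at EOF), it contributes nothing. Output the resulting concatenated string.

Answer: Z9WXPAY4SKBES04O

Derivation:
After 1 (read(8)): returned 'Z9WXPAY4', offset=8
After 2 (read(4)): returned 'SKBE', offset=12
After 3 (read(4)): returned 'S04O', offset=16
After 4 (seek(-7, END)): offset=18
After 5 (seek(+5, CUR)): offset=23
After 6 (seek(-17, END)): offset=8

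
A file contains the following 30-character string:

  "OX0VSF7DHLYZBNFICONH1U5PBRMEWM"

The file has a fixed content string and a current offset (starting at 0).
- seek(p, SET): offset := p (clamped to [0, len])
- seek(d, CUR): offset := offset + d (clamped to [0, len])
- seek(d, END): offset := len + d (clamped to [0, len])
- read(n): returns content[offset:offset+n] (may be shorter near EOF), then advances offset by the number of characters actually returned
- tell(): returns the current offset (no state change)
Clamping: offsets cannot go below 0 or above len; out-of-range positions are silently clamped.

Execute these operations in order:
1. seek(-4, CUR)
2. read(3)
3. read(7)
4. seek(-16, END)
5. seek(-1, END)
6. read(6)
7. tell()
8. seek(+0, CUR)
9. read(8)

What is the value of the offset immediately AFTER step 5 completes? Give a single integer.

Answer: 29

Derivation:
After 1 (seek(-4, CUR)): offset=0
After 2 (read(3)): returned 'OX0', offset=3
After 3 (read(7)): returned 'VSF7DHL', offset=10
After 4 (seek(-16, END)): offset=14
After 5 (seek(-1, END)): offset=29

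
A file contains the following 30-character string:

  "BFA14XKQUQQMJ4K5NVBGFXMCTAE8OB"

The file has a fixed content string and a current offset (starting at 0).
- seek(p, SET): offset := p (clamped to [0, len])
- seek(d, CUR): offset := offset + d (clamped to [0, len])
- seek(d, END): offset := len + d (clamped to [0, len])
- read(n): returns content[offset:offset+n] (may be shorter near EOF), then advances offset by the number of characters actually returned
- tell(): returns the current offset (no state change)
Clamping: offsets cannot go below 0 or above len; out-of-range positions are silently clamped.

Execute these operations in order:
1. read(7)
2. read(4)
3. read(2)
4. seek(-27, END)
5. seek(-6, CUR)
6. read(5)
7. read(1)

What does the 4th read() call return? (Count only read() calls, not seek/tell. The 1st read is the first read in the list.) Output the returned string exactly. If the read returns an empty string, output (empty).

After 1 (read(7)): returned 'BFA14XK', offset=7
After 2 (read(4)): returned 'QUQQ', offset=11
After 3 (read(2)): returned 'MJ', offset=13
After 4 (seek(-27, END)): offset=3
After 5 (seek(-6, CUR)): offset=0
After 6 (read(5)): returned 'BFA14', offset=5
After 7 (read(1)): returned 'X', offset=6

Answer: BFA14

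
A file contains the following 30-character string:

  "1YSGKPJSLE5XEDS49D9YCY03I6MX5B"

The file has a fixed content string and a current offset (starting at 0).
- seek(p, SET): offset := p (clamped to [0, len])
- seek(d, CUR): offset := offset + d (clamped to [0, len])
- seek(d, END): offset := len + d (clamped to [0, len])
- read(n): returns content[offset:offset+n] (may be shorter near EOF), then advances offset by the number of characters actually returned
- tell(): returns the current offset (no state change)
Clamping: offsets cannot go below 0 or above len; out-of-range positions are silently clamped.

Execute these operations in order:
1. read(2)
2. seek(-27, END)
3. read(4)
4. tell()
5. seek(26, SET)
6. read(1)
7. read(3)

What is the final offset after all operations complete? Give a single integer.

After 1 (read(2)): returned '1Y', offset=2
After 2 (seek(-27, END)): offset=3
After 3 (read(4)): returned 'GKPJ', offset=7
After 4 (tell()): offset=7
After 5 (seek(26, SET)): offset=26
After 6 (read(1)): returned 'M', offset=27
After 7 (read(3)): returned 'X5B', offset=30

Answer: 30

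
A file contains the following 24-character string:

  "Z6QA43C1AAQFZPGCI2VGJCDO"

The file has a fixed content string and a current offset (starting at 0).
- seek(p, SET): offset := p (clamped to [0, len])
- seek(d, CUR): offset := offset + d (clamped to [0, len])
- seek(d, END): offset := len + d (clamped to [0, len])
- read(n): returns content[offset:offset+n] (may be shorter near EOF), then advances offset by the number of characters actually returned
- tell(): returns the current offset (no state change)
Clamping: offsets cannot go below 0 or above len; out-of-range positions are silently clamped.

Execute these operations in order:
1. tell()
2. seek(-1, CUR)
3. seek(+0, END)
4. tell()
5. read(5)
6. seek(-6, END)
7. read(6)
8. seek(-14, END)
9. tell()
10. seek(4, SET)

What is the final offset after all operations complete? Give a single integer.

Answer: 4

Derivation:
After 1 (tell()): offset=0
After 2 (seek(-1, CUR)): offset=0
After 3 (seek(+0, END)): offset=24
After 4 (tell()): offset=24
After 5 (read(5)): returned '', offset=24
After 6 (seek(-6, END)): offset=18
After 7 (read(6)): returned 'VGJCDO', offset=24
After 8 (seek(-14, END)): offset=10
After 9 (tell()): offset=10
After 10 (seek(4, SET)): offset=4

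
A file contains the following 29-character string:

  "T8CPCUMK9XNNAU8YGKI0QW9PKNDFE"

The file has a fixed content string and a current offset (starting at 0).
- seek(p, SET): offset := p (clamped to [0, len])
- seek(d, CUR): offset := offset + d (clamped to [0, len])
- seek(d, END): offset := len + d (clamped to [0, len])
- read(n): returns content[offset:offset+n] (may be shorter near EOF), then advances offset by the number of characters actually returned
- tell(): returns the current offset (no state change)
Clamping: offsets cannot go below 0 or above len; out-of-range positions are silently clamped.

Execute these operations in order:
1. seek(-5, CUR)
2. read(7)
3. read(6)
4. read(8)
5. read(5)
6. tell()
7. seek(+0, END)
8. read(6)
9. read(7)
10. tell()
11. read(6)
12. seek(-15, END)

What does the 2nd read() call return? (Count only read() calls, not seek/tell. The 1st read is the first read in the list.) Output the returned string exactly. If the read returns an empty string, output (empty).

After 1 (seek(-5, CUR)): offset=0
After 2 (read(7)): returned 'T8CPCUM', offset=7
After 3 (read(6)): returned 'K9XNNA', offset=13
After 4 (read(8)): returned 'U8YGKI0Q', offset=21
After 5 (read(5)): returned 'W9PKN', offset=26
After 6 (tell()): offset=26
After 7 (seek(+0, END)): offset=29
After 8 (read(6)): returned '', offset=29
After 9 (read(7)): returned '', offset=29
After 10 (tell()): offset=29
After 11 (read(6)): returned '', offset=29
After 12 (seek(-15, END)): offset=14

Answer: K9XNNA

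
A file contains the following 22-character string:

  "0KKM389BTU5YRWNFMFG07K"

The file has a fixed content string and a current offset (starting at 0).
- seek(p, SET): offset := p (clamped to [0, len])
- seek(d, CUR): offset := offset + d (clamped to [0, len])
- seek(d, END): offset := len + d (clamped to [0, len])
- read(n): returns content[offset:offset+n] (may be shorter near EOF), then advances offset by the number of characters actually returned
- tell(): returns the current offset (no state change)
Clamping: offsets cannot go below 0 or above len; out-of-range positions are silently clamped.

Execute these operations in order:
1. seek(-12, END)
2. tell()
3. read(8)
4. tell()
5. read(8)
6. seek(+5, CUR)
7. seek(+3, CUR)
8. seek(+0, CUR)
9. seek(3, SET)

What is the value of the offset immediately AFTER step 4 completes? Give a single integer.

Answer: 18

Derivation:
After 1 (seek(-12, END)): offset=10
After 2 (tell()): offset=10
After 3 (read(8)): returned '5YRWNFMF', offset=18
After 4 (tell()): offset=18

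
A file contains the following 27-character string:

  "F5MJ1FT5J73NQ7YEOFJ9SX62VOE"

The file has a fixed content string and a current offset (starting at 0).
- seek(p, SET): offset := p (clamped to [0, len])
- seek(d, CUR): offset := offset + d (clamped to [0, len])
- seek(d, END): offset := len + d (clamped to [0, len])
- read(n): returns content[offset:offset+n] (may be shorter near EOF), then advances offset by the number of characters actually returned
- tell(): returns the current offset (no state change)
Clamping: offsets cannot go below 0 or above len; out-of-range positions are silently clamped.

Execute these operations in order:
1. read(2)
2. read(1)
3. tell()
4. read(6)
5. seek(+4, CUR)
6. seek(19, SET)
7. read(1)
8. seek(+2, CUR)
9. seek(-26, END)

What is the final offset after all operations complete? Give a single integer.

After 1 (read(2)): returned 'F5', offset=2
After 2 (read(1)): returned 'M', offset=3
After 3 (tell()): offset=3
After 4 (read(6)): returned 'J1FT5J', offset=9
After 5 (seek(+4, CUR)): offset=13
After 6 (seek(19, SET)): offset=19
After 7 (read(1)): returned '9', offset=20
After 8 (seek(+2, CUR)): offset=22
After 9 (seek(-26, END)): offset=1

Answer: 1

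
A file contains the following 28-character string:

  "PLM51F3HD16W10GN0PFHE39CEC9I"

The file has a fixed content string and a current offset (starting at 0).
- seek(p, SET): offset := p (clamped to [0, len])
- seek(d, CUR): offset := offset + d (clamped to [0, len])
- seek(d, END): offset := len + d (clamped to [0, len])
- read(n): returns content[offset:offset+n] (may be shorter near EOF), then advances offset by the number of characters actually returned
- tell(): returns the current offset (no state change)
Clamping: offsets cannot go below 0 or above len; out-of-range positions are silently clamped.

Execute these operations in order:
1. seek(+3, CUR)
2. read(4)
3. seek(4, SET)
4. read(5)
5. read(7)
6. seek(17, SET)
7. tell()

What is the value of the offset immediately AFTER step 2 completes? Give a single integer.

Answer: 7

Derivation:
After 1 (seek(+3, CUR)): offset=3
After 2 (read(4)): returned '51F3', offset=7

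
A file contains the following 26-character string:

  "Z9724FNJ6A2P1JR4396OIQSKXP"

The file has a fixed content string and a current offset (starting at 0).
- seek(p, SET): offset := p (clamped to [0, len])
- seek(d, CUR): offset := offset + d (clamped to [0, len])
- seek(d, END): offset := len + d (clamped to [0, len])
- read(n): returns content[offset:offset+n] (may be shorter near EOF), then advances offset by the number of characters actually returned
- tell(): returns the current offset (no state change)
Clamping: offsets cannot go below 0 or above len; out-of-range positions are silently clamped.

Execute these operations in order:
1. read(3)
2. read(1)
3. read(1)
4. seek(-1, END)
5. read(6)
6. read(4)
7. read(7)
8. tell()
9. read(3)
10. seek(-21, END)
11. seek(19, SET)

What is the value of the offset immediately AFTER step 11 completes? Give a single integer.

After 1 (read(3)): returned 'Z97', offset=3
After 2 (read(1)): returned '2', offset=4
After 3 (read(1)): returned '4', offset=5
After 4 (seek(-1, END)): offset=25
After 5 (read(6)): returned 'P', offset=26
After 6 (read(4)): returned '', offset=26
After 7 (read(7)): returned '', offset=26
After 8 (tell()): offset=26
After 9 (read(3)): returned '', offset=26
After 10 (seek(-21, END)): offset=5
After 11 (seek(19, SET)): offset=19

Answer: 19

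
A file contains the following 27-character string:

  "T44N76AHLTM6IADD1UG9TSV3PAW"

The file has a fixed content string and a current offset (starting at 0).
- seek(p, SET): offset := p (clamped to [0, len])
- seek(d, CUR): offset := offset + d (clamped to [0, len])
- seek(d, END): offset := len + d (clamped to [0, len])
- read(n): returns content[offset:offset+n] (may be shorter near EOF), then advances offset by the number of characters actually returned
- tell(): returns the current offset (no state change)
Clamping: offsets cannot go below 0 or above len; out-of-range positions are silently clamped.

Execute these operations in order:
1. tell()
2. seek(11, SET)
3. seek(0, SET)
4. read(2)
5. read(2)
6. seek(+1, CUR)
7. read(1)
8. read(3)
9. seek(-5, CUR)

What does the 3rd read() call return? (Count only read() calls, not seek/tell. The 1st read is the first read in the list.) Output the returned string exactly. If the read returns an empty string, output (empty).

After 1 (tell()): offset=0
After 2 (seek(11, SET)): offset=11
After 3 (seek(0, SET)): offset=0
After 4 (read(2)): returned 'T4', offset=2
After 5 (read(2)): returned '4N', offset=4
After 6 (seek(+1, CUR)): offset=5
After 7 (read(1)): returned '6', offset=6
After 8 (read(3)): returned 'AHL', offset=9
After 9 (seek(-5, CUR)): offset=4

Answer: 6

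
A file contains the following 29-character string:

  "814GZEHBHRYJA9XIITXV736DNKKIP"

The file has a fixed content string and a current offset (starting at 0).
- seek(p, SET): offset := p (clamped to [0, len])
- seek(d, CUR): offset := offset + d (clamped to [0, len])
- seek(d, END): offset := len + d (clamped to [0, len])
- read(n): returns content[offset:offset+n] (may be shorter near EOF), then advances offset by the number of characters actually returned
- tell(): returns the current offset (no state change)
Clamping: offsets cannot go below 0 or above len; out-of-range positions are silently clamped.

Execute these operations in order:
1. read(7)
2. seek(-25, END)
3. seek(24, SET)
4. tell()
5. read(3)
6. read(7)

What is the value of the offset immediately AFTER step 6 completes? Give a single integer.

After 1 (read(7)): returned '814GZEH', offset=7
After 2 (seek(-25, END)): offset=4
After 3 (seek(24, SET)): offset=24
After 4 (tell()): offset=24
After 5 (read(3)): returned 'NKK', offset=27
After 6 (read(7)): returned 'IP', offset=29

Answer: 29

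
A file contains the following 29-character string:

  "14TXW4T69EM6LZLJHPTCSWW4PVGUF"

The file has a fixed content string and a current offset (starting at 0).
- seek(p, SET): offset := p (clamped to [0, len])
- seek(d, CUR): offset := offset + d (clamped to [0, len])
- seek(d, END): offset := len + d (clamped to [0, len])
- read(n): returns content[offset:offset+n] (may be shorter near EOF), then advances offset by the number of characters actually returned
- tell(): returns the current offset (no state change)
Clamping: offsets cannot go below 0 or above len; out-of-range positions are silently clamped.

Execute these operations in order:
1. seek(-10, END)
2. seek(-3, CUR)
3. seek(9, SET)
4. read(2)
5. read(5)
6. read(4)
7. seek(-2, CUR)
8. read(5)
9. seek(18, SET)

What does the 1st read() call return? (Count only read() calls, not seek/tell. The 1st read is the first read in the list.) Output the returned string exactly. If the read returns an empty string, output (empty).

Answer: EM

Derivation:
After 1 (seek(-10, END)): offset=19
After 2 (seek(-3, CUR)): offset=16
After 3 (seek(9, SET)): offset=9
After 4 (read(2)): returned 'EM', offset=11
After 5 (read(5)): returned '6LZLJ', offset=16
After 6 (read(4)): returned 'HPTC', offset=20
After 7 (seek(-2, CUR)): offset=18
After 8 (read(5)): returned 'TCSWW', offset=23
After 9 (seek(18, SET)): offset=18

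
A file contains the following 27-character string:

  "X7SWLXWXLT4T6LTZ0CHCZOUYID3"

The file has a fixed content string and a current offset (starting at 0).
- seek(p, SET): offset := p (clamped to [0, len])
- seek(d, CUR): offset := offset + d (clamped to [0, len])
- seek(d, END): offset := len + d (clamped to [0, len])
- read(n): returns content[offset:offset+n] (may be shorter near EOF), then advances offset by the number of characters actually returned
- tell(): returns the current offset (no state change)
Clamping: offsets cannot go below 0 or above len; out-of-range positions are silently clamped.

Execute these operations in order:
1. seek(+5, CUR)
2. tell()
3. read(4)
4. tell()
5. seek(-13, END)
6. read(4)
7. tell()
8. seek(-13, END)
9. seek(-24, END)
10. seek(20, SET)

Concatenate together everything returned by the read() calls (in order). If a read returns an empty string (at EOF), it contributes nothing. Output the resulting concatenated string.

After 1 (seek(+5, CUR)): offset=5
After 2 (tell()): offset=5
After 3 (read(4)): returned 'XWXL', offset=9
After 4 (tell()): offset=9
After 5 (seek(-13, END)): offset=14
After 6 (read(4)): returned 'TZ0C', offset=18
After 7 (tell()): offset=18
After 8 (seek(-13, END)): offset=14
After 9 (seek(-24, END)): offset=3
After 10 (seek(20, SET)): offset=20

Answer: XWXLTZ0C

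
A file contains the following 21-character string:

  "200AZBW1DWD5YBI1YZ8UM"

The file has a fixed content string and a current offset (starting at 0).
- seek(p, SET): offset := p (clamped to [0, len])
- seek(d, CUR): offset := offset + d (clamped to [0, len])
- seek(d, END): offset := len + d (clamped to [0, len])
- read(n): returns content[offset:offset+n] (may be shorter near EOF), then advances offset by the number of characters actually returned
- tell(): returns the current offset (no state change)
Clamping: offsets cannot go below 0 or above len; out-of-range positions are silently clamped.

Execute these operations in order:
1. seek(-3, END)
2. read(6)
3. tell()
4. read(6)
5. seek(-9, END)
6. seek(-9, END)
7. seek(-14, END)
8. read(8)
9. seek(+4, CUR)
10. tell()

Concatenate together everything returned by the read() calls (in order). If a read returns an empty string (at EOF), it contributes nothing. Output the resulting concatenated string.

After 1 (seek(-3, END)): offset=18
After 2 (read(6)): returned '8UM', offset=21
After 3 (tell()): offset=21
After 4 (read(6)): returned '', offset=21
After 5 (seek(-9, END)): offset=12
After 6 (seek(-9, END)): offset=12
After 7 (seek(-14, END)): offset=7
After 8 (read(8)): returned '1DWD5YBI', offset=15
After 9 (seek(+4, CUR)): offset=19
After 10 (tell()): offset=19

Answer: 8UM1DWD5YBI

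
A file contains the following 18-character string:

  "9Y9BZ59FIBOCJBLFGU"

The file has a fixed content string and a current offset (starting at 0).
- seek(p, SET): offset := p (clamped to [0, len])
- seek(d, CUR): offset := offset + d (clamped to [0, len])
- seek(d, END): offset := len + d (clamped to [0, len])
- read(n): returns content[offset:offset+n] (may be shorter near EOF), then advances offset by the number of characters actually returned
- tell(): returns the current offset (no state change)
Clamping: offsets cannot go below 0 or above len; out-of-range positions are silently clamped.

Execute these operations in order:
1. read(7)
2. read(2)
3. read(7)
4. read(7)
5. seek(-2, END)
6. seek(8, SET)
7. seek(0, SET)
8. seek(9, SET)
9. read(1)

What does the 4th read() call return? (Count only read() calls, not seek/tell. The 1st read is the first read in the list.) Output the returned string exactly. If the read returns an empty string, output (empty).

Answer: GU

Derivation:
After 1 (read(7)): returned '9Y9BZ59', offset=7
After 2 (read(2)): returned 'FI', offset=9
After 3 (read(7)): returned 'BOCJBLF', offset=16
After 4 (read(7)): returned 'GU', offset=18
After 5 (seek(-2, END)): offset=16
After 6 (seek(8, SET)): offset=8
After 7 (seek(0, SET)): offset=0
After 8 (seek(9, SET)): offset=9
After 9 (read(1)): returned 'B', offset=10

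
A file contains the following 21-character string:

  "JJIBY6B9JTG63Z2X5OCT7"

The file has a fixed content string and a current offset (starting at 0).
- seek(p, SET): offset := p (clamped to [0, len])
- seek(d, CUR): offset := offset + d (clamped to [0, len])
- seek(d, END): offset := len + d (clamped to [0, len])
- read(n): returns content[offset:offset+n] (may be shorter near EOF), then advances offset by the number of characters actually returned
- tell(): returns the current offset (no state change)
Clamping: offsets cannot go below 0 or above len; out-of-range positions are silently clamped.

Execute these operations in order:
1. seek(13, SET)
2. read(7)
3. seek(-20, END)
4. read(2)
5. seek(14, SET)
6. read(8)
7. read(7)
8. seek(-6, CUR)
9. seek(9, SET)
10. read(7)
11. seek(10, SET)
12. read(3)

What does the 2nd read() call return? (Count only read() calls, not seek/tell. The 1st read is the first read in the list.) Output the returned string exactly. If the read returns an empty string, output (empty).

Answer: JI

Derivation:
After 1 (seek(13, SET)): offset=13
After 2 (read(7)): returned 'Z2X5OCT', offset=20
After 3 (seek(-20, END)): offset=1
After 4 (read(2)): returned 'JI', offset=3
After 5 (seek(14, SET)): offset=14
After 6 (read(8)): returned '2X5OCT7', offset=21
After 7 (read(7)): returned '', offset=21
After 8 (seek(-6, CUR)): offset=15
After 9 (seek(9, SET)): offset=9
After 10 (read(7)): returned 'TG63Z2X', offset=16
After 11 (seek(10, SET)): offset=10
After 12 (read(3)): returned 'G63', offset=13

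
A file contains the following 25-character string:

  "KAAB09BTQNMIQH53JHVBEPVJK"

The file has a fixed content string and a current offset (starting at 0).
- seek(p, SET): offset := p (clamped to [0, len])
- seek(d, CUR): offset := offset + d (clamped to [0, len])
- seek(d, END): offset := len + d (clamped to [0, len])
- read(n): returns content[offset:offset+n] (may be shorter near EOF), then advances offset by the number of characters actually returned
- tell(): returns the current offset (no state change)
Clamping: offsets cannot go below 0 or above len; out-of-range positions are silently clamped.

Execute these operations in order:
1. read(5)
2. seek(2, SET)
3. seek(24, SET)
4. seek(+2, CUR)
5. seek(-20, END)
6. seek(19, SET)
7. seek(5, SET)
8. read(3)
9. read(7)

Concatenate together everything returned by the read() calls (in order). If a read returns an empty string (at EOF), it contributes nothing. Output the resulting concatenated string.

Answer: KAAB09BTQNMIQH5

Derivation:
After 1 (read(5)): returned 'KAAB0', offset=5
After 2 (seek(2, SET)): offset=2
After 3 (seek(24, SET)): offset=24
After 4 (seek(+2, CUR)): offset=25
After 5 (seek(-20, END)): offset=5
After 6 (seek(19, SET)): offset=19
After 7 (seek(5, SET)): offset=5
After 8 (read(3)): returned '9BT', offset=8
After 9 (read(7)): returned 'QNMIQH5', offset=15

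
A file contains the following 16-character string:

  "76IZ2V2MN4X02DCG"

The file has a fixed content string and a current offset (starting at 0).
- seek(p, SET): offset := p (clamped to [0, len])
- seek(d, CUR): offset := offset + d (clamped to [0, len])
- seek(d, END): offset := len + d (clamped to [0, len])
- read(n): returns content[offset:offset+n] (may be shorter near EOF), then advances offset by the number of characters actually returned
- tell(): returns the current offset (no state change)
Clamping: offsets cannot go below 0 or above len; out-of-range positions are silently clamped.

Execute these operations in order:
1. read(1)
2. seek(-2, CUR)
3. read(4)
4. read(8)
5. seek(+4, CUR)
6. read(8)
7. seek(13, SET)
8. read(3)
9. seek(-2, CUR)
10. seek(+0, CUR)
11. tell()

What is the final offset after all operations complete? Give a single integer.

Answer: 14

Derivation:
After 1 (read(1)): returned '7', offset=1
After 2 (seek(-2, CUR)): offset=0
After 3 (read(4)): returned '76IZ', offset=4
After 4 (read(8)): returned '2V2MN4X0', offset=12
After 5 (seek(+4, CUR)): offset=16
After 6 (read(8)): returned '', offset=16
After 7 (seek(13, SET)): offset=13
After 8 (read(3)): returned 'DCG', offset=16
After 9 (seek(-2, CUR)): offset=14
After 10 (seek(+0, CUR)): offset=14
After 11 (tell()): offset=14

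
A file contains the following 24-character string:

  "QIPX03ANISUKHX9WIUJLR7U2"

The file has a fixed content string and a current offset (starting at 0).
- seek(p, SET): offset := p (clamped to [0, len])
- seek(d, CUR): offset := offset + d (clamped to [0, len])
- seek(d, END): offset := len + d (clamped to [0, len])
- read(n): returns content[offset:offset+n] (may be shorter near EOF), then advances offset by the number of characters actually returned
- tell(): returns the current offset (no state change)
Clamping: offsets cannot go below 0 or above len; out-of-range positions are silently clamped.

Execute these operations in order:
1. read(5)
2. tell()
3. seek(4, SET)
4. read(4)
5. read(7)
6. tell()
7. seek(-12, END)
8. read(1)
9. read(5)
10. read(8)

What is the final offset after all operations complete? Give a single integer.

After 1 (read(5)): returned 'QIPX0', offset=5
After 2 (tell()): offset=5
After 3 (seek(4, SET)): offset=4
After 4 (read(4)): returned '03AN', offset=8
After 5 (read(7)): returned 'ISUKHX9', offset=15
After 6 (tell()): offset=15
After 7 (seek(-12, END)): offset=12
After 8 (read(1)): returned 'H', offset=13
After 9 (read(5)): returned 'X9WIU', offset=18
After 10 (read(8)): returned 'JLR7U2', offset=24

Answer: 24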